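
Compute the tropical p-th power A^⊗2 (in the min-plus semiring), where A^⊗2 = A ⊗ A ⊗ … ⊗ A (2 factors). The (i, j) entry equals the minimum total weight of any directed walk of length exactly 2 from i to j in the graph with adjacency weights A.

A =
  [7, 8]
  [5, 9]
A^⊗2 =
  [13, 15]
  [12, 13]

Each entry (A^⊗2)_ij equals the minimum over all length-2 walks i = v_0 → v_1 → … → v_2 = j of Σ_t A[v_t][v_{t+1}]. For example, for (i, j) = (0, 1) we minimise over 2 possible intermediate vertex sequences; the minimum is 15, attained along the walk 0 → 0 → 1.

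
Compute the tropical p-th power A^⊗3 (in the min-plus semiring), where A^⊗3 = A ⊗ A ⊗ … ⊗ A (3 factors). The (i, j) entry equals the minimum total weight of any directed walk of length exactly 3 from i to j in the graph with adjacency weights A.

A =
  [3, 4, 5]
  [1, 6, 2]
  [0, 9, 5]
A^⊗3 =
  [6, 9, 9]
  [5, 6, 7]
  [5, 7, 6]

Each entry (A^⊗3)_ij equals the minimum over all length-3 walks i = v_0 → v_1 → … → v_3 = j of Σ_t A[v_t][v_{t+1}]. For example, for (i, j) = (0, 2) we minimise over 9 possible intermediate vertex sequences; the minimum is 9, attained along the walk 0 → 0 → 1 → 2.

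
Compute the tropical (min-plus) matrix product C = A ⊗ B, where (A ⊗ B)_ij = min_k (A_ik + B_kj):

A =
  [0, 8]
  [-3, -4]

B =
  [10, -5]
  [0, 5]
A ⊗ B =
  [8, -5]
  [-4, -8]

Apply the min-plus product entry-by-entry:
  C[0][0] = min over k of (A[0][0] + B[0][0] = 0 + 10 = 10, A[0][1] + B[1][0] = 8 + 0 = 8) = 8 (attained at k = 1)
  C[0][1] = min over k of (A[0][0] + B[0][1] = 0 + -5 = -5, A[0][1] + B[1][1] = 8 + 5 = 13) = -5 (attained at k = 0)
  C[1][0] = min over k of (A[1][0] + B[0][0] = -3 + 10 = 7, A[1][1] + B[1][0] = -4 + 0 = -4) = -4 (attained at k = 1)
  C[1][1] = min over k of (A[1][0] + B[0][1] = -3 + -5 = -8, A[1][1] + B[1][1] = -4 + 5 = 1) = -8 (attained at k = 0)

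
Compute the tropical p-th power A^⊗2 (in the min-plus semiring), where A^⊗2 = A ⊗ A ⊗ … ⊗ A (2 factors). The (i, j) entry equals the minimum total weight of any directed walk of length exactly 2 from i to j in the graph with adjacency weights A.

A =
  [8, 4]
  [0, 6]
A^⊗2 =
  [4, 10]
  [6, 4]

Each entry (A^⊗2)_ij equals the minimum over all length-2 walks i = v_0 → v_1 → … → v_2 = j of Σ_t A[v_t][v_{t+1}]. For example, for (i, j) = (0, 1) we minimise over 2 possible intermediate vertex sequences; the minimum is 10, attained along the walk 0 → 1 → 1.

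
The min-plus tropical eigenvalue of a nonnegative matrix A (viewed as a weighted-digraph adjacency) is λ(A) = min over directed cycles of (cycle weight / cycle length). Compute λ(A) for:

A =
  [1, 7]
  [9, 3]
λ(A) = 1

Enumerate directed cycles and compute their means (weight / length). Sample:
  cycle 0 → 0: weight = 1, length = 1, mean = 1/1 ≈ 1.000
  cycle 1 → 1: weight = 3, length = 1, mean = 3/1 ≈ 3.000
  cycle 0 → 1 → 0: weight = 16, length = 2, mean = 16/2 ≈ 8.000
  cycle 1 → 0 → 1: weight = 16, length = 2, mean = 16/2 ≈ 8.000
Minimum mean = 1.000, attained e.g. along the cycle 0 → 0 with weight 1 and length 1. So λ(A) = 1/1 = 1.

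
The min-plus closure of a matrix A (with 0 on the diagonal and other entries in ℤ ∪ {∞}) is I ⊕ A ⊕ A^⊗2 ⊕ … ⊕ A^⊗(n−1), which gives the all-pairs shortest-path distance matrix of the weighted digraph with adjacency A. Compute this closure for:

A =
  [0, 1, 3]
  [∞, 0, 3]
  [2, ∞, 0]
Closure =
  [0, 1, 3]
  [5, 0, 3]
  [2, 3, 0]

This is the Floyd-Warshall all-pairs shortest-path computation. For each intermediate vertex k = 0, 1, …, 2, update dist[i][j] ← min(dist[i][j], dist[i][k] + dist[k][j]). The final matrix gives, for each (i, j), the minimum total weight of any directed path from i to j (possibly empty when i = j).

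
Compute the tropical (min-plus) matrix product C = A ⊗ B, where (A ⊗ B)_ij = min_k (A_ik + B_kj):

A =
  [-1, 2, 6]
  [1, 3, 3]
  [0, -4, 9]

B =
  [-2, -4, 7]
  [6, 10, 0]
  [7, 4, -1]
A ⊗ B =
  [-3, -5, 2]
  [-1, -3, 2]
  [-2, -4, -4]

Apply the min-plus product entry-by-entry:
  C[0][0] = min over k of (A[0][0] + B[0][0] = -1 + -2 = -3, A[0][1] + B[1][0] = 2 + 6 = 8, A[0][2] + B[2][0] = 6 + 7 = 13) = -3 (attained at k = 0)
  C[0][1] = min over k of (A[0][0] + B[0][1] = -1 + -4 = -5, A[0][1] + B[1][1] = 2 + 10 = 12, A[0][2] + B[2][1] = 6 + 4 = 10) = -5 (attained at k = 0)
  C[0][2] = min over k of (A[0][0] + B[0][2] = -1 + 7 = 6, A[0][1] + B[1][2] = 2 + 0 = 2, A[0][2] + B[2][2] = 6 + -1 = 5) = 2 (attained at k = 1)
  C[1][0] = min over k of (A[1][0] + B[0][0] = 1 + -2 = -1, A[1][1] + B[1][0] = 3 + 6 = 9, A[1][2] + B[2][0] = 3 + 7 = 10) = -1 (attained at k = 0)
  C[1][1] = min over k of (A[1][0] + B[0][1] = 1 + -4 = -3, A[1][1] + B[1][1] = 3 + 10 = 13, A[1][2] + B[2][1] = 3 + 4 = 7) = -3 (attained at k = 0)
  C[1][2] = min over k of (A[1][0] + B[0][2] = 1 + 7 = 8, A[1][1] + B[1][2] = 3 + 0 = 3, A[1][2] + B[2][2] = 3 + -1 = 2) = 2 (attained at k = 2)
  C[2][0] = min over k of (A[2][0] + B[0][0] = 0 + -2 = -2, A[2][1] + B[1][0] = -4 + 6 = 2, A[2][2] + B[2][0] = 9 + 7 = 16) = -2 (attained at k = 0)
  C[2][1] = min over k of (A[2][0] + B[0][1] = 0 + -4 = -4, A[2][1] + B[1][1] = -4 + 10 = 6, A[2][2] + B[2][1] = 9 + 4 = 13) = -4 (attained at k = 0)
  C[2][2] = min over k of (A[2][0] + B[0][2] = 0 + 7 = 7, A[2][1] + B[1][2] = -4 + 0 = -4, A[2][2] + B[2][2] = 9 + -1 = 8) = -4 (attained at k = 1)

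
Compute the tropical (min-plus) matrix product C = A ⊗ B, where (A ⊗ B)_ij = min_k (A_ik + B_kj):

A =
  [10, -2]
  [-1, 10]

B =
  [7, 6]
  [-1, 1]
A ⊗ B =
  [-3, -1]
  [6, 5]

Apply the min-plus product entry-by-entry:
  C[0][0] = min over k of (A[0][0] + B[0][0] = 10 + 7 = 17, A[0][1] + B[1][0] = -2 + -1 = -3) = -3 (attained at k = 1)
  C[0][1] = min over k of (A[0][0] + B[0][1] = 10 + 6 = 16, A[0][1] + B[1][1] = -2 + 1 = -1) = -1 (attained at k = 1)
  C[1][0] = min over k of (A[1][0] + B[0][0] = -1 + 7 = 6, A[1][1] + B[1][0] = 10 + -1 = 9) = 6 (attained at k = 0)
  C[1][1] = min over k of (A[1][0] + B[0][1] = -1 + 6 = 5, A[1][1] + B[1][1] = 10 + 1 = 11) = 5 (attained at k = 0)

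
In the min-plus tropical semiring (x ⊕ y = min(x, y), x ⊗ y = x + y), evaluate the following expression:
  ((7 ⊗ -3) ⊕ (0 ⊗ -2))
((7 ⊗ -3) ⊕ (0 ⊗ -2)) = -2

Expand innermost to outermost. Recall ⊕ takes the minimum of its arguments and ⊗ takes their sum. Working out the expression ((7 ⊗ -3) ⊕ (0 ⊗ -2)) gives -2.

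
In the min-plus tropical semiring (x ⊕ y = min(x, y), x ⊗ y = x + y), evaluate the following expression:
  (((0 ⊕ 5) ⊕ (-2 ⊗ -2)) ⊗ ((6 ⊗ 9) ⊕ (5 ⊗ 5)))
(((0 ⊕ 5) ⊕ (-2 ⊗ -2)) ⊗ ((6 ⊗ 9) ⊕ (5 ⊗ 5))) = 6

Expand innermost to outermost. Recall ⊕ takes the minimum of its arguments and ⊗ takes their sum. Working out the expression (((0 ⊕ 5) ⊕ (-2 ⊗ -2)) ⊗ ((6 ⊗ 9) ⊕ (5 ⊗ 5))) gives 6.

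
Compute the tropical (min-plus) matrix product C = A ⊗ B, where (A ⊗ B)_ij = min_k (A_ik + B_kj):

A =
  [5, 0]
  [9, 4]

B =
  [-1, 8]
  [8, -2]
A ⊗ B =
  [4, -2]
  [8, 2]

Apply the min-plus product entry-by-entry:
  C[0][0] = min over k of (A[0][0] + B[0][0] = 5 + -1 = 4, A[0][1] + B[1][0] = 0 + 8 = 8) = 4 (attained at k = 0)
  C[0][1] = min over k of (A[0][0] + B[0][1] = 5 + 8 = 13, A[0][1] + B[1][1] = 0 + -2 = -2) = -2 (attained at k = 1)
  C[1][0] = min over k of (A[1][0] + B[0][0] = 9 + -1 = 8, A[1][1] + B[1][0] = 4 + 8 = 12) = 8 (attained at k = 0)
  C[1][1] = min over k of (A[1][0] + B[0][1] = 9 + 8 = 17, A[1][1] + B[1][1] = 4 + -2 = 2) = 2 (attained at k = 1)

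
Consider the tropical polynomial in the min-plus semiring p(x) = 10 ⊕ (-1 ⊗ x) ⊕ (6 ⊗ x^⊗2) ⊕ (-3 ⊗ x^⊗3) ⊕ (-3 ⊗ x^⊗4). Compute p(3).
p(3) = 2

A tropical monomial a ⊗ x^⊗i evaluates to a + i · x. Evaluating each term at x = 3:
  Term 0 contributes 10 + 0 · 3 = 10
  Term 1 contributes -1 + 1 · 3 = 2
  Term 2 contributes 6 + 2 · 3 = 12
  Term 3 contributes -3 + 3 · 3 = 6
  Term 4 contributes -3 + 4 · 3 = 9
p(3) = ⊕ of these = min[10, 2, 12, 6, 9] = 2.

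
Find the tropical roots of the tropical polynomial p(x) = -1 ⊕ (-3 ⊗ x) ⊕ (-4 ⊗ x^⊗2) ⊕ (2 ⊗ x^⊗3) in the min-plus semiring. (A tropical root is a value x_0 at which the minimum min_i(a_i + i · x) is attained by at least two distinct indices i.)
Roots: {-6, 1, 2}

Each tropical root is a break point of the lower envelope of the lines y = a_i + i · x (there are 4 lines, with slopes 0, 1, ..., 3). Only the lines that attain the minimum somewhere contribute to roots; other lines are dominated. Here the surviving (envelope) indices are i = 3, i = 2, i = 1, i = 0.
Intersections between consecutive envelope lines give the roots: for adjacent envelope indices i < j the intersection is x = (a_i − a_j) / (j − i). Reading off the sorted break points: {-6, 1, 2}.
Verification: at each break x_0, at least two indices attain the minimum of min_i(a_i + i · x_0).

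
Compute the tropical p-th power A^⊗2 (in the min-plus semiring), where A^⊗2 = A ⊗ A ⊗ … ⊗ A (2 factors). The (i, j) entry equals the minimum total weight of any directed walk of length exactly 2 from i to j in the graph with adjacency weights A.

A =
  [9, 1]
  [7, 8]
A^⊗2 =
  [8, 9]
  [15, 8]

Each entry (A^⊗2)_ij equals the minimum over all length-2 walks i = v_0 → v_1 → … → v_2 = j of Σ_t A[v_t][v_{t+1}]. For example, for (i, j) = (0, 1) we minimise over 2 possible intermediate vertex sequences; the minimum is 9, attained along the walk 0 → 1 → 1.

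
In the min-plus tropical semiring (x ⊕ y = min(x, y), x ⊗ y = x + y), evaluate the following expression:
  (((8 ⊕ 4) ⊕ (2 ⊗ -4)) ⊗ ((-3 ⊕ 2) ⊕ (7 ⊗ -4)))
(((8 ⊕ 4) ⊕ (2 ⊗ -4)) ⊗ ((-3 ⊕ 2) ⊕ (7 ⊗ -4))) = -5

Expand innermost to outermost. Recall ⊕ takes the minimum of its arguments and ⊗ takes their sum. Working out the expression (((8 ⊕ 4) ⊕ (2 ⊗ -4)) ⊗ ((-3 ⊕ 2) ⊕ (7 ⊗ -4))) gives -5.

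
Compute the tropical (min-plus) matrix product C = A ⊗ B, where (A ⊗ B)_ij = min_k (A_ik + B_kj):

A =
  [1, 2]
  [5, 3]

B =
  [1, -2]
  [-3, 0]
A ⊗ B =
  [-1, -1]
  [0, 3]

Apply the min-plus product entry-by-entry:
  C[0][0] = min over k of (A[0][0] + B[0][0] = 1 + 1 = 2, A[0][1] + B[1][0] = 2 + -3 = -1) = -1 (attained at k = 1)
  C[0][1] = min over k of (A[0][0] + B[0][1] = 1 + -2 = -1, A[0][1] + B[1][1] = 2 + 0 = 2) = -1 (attained at k = 0)
  C[1][0] = min over k of (A[1][0] + B[0][0] = 5 + 1 = 6, A[1][1] + B[1][0] = 3 + -3 = 0) = 0 (attained at k = 1)
  C[1][1] = min over k of (A[1][0] + B[0][1] = 5 + -2 = 3, A[1][1] + B[1][1] = 3 + 0 = 3) = 3 (attained at k = 0)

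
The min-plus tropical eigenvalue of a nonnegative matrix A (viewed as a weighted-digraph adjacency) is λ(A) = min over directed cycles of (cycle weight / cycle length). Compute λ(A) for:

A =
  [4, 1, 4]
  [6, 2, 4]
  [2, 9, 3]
λ(A) = 2

Enumerate directed cycles and compute their means (weight / length). Sample:
  cycle 0 → 0: weight = 4, length = 1, mean = 4/1 ≈ 4.000
  cycle 1 → 1: weight = 2, length = 1, mean = 2/1 ≈ 2.000
  cycle 2 → 2: weight = 3, length = 1, mean = 3/1 ≈ 3.000
  cycle 0 → 1 → 0: weight = 7, length = 2, mean = 7/2 ≈ 3.500
  cycle 0 → 2 → 0: weight = 6, length = 2, mean = 6/2 ≈ 3.000
  cycle 1 → 0 → 1: weight = 7, length = 2, mean = 7/2 ≈ 3.500
Minimum mean = 2.000, attained e.g. along the cycle 1 → 1 with weight 2 and length 1. So λ(A) = 2/1 = 2.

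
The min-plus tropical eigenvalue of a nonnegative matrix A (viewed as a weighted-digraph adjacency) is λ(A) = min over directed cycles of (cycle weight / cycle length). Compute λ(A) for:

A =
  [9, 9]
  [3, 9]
λ(A) = 6

Enumerate directed cycles and compute their means (weight / length). Sample:
  cycle 0 → 0: weight = 9, length = 1, mean = 9/1 ≈ 9.000
  cycle 1 → 1: weight = 9, length = 1, mean = 9/1 ≈ 9.000
  cycle 0 → 1 → 0: weight = 12, length = 2, mean = 12/2 ≈ 6.000
  cycle 1 → 0 → 1: weight = 12, length = 2, mean = 12/2 ≈ 6.000
Minimum mean = 6.000, attained e.g. along the cycle 0 → 1 → 0 with weight 12 and length 2. So λ(A) = 12/2 = 6.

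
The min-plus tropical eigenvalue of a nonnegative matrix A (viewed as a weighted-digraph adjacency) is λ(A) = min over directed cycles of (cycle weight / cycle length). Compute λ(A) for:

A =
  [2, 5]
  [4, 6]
λ(A) = 2

Enumerate directed cycles and compute their means (weight / length). Sample:
  cycle 0 → 0: weight = 2, length = 1, mean = 2/1 ≈ 2.000
  cycle 1 → 1: weight = 6, length = 1, mean = 6/1 ≈ 6.000
  cycle 0 → 1 → 0: weight = 9, length = 2, mean = 9/2 ≈ 4.500
  cycle 1 → 0 → 1: weight = 9, length = 2, mean = 9/2 ≈ 4.500
Minimum mean = 2.000, attained e.g. along the cycle 0 → 0 with weight 2 and length 1. So λ(A) = 2/1 = 2.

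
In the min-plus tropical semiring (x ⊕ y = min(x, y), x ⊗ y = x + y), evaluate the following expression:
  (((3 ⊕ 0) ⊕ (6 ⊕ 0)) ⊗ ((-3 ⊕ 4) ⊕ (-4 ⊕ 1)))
(((3 ⊕ 0) ⊕ (6 ⊕ 0)) ⊗ ((-3 ⊕ 4) ⊕ (-4 ⊕ 1))) = -4

Expand innermost to outermost. Recall ⊕ takes the minimum of its arguments and ⊗ takes their sum. Working out the expression (((3 ⊕ 0) ⊕ (6 ⊕ 0)) ⊗ ((-3 ⊕ 4) ⊕ (-4 ⊕ 1))) gives -4.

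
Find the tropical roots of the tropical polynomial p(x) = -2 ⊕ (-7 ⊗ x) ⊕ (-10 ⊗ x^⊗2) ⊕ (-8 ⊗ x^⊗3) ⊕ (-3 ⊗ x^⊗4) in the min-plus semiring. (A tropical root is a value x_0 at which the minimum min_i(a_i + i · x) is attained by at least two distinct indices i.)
Roots: {-5, -2, 3, 5}

Each tropical root is a break point of the lower envelope of the lines y = a_i + i · x (there are 5 lines, with slopes 0, 1, ..., 4). Only the lines that attain the minimum somewhere contribute to roots; other lines are dominated. Here the surviving (envelope) indices are i = 4, i = 3, i = 2, i = 1, i = 0.
Intersections between consecutive envelope lines give the roots: for adjacent envelope indices i < j the intersection is x = (a_i − a_j) / (j − i). Reading off the sorted break points: {-5, -2, 3, 5}.
Verification: at each break x_0, at least two indices attain the minimum of min_i(a_i + i · x_0).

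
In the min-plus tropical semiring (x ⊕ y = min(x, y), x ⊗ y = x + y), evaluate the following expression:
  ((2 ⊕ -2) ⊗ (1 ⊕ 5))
((2 ⊕ -2) ⊗ (1 ⊕ 5)) = -1

Expand innermost to outermost. Recall ⊕ takes the minimum of its arguments and ⊗ takes their sum. Working out the expression ((2 ⊕ -2) ⊗ (1 ⊕ 5)) gives -1.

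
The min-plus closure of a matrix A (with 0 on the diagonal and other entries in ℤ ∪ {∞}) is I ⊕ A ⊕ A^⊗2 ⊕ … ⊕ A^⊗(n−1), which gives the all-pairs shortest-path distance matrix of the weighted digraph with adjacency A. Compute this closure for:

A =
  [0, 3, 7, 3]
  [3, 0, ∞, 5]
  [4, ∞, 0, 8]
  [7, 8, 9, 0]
Closure =
  [0, 3, 7, 3]
  [3, 0, 10, 5]
  [4, 7, 0, 7]
  [7, 8, 9, 0]

This is the Floyd-Warshall all-pairs shortest-path computation. For each intermediate vertex k = 0, 1, …, 3, update dist[i][j] ← min(dist[i][j], dist[i][k] + dist[k][j]). The final matrix gives, for each (i, j), the minimum total weight of any directed path from i to j (possibly empty when i = j).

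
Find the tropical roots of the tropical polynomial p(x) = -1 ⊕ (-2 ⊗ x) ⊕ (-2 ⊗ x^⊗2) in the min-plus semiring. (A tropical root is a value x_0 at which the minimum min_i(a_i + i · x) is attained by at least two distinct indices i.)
Roots: {0, 1}

Each tropical root is a break point of the lower envelope of the lines y = a_i + i · x (there are 3 lines, with slopes 0, 1, ..., 2). Only the lines that attain the minimum somewhere contribute to roots; other lines are dominated. Here the surviving (envelope) indices are i = 2, i = 1, i = 0.
Intersections between consecutive envelope lines give the roots: for adjacent envelope indices i < j the intersection is x = (a_i − a_j) / (j − i). Reading off the sorted break points: {0, 1}.
Verification: at each break x_0, at least two indices attain the minimum of min_i(a_i + i · x_0).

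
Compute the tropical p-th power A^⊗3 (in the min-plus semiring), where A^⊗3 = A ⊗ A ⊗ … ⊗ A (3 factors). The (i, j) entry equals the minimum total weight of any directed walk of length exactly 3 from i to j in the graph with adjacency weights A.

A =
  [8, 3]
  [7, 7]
A^⊗3 =
  [17, 13]
  [17, 17]

Each entry (A^⊗3)_ij equals the minimum over all length-3 walks i = v_0 → v_1 → … → v_3 = j of Σ_t A[v_t][v_{t+1}]. For example, for (i, j) = (0, 1) we minimise over 4 possible intermediate vertex sequences; the minimum is 13, attained along the walk 0 → 1 → 0 → 1.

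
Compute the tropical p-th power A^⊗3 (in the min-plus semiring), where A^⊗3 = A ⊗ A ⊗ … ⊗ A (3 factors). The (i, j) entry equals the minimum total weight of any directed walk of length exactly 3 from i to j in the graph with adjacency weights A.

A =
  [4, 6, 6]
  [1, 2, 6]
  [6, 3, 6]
A^⊗3 =
  [9, 10, 13]
  [5, 6, 9]
  [6, 7, 10]

Each entry (A^⊗3)_ij equals the minimum over all length-3 walks i = v_0 → v_1 → … → v_3 = j of Σ_t A[v_t][v_{t+1}]. For example, for (i, j) = (0, 2) we minimise over 9 possible intermediate vertex sequences; the minimum is 13, attained along the walk 0 → 1 → 0 → 2.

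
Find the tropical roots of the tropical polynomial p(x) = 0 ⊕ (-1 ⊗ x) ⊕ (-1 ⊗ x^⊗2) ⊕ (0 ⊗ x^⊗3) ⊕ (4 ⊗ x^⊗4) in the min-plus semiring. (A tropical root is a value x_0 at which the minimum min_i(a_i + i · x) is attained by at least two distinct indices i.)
Roots: {-4, -1, 0, 1}

Each tropical root is a break point of the lower envelope of the lines y = a_i + i · x (there are 5 lines, with slopes 0, 1, ..., 4). Only the lines that attain the minimum somewhere contribute to roots; other lines are dominated. Here the surviving (envelope) indices are i = 4, i = 3, i = 2, i = 1, i = 0.
Intersections between consecutive envelope lines give the roots: for adjacent envelope indices i < j the intersection is x = (a_i − a_j) / (j − i). Reading off the sorted break points: {-4, -1, 0, 1}.
Verification: at each break x_0, at least two indices attain the minimum of min_i(a_i + i · x_0).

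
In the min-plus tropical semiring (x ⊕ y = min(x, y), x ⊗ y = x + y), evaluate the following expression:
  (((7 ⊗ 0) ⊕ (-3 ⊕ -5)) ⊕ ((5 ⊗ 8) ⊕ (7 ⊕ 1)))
(((7 ⊗ 0) ⊕ (-3 ⊕ -5)) ⊕ ((5 ⊗ 8) ⊕ (7 ⊕ 1))) = -5

Expand innermost to outermost. Recall ⊕ takes the minimum of its arguments and ⊗ takes their sum. Working out the expression (((7 ⊗ 0) ⊕ (-3 ⊕ -5)) ⊕ ((5 ⊗ 8) ⊕ (7 ⊕ 1))) gives -5.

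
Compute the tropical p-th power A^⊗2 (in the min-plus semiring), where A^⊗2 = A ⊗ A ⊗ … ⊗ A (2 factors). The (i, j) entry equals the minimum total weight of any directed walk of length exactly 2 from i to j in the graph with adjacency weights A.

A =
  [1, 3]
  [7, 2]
A^⊗2 =
  [2, 4]
  [8, 4]

Each entry (A^⊗2)_ij equals the minimum over all length-2 walks i = v_0 → v_1 → … → v_2 = j of Σ_t A[v_t][v_{t+1}]. For example, for (i, j) = (0, 1) we minimise over 2 possible intermediate vertex sequences; the minimum is 4, attained along the walk 0 → 0 → 1.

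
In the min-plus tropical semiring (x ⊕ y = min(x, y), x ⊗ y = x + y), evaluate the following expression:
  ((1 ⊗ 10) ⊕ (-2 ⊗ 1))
((1 ⊗ 10) ⊕ (-2 ⊗ 1)) = -1

Expand innermost to outermost. Recall ⊕ takes the minimum of its arguments and ⊗ takes their sum. Working out the expression ((1 ⊗ 10) ⊕ (-2 ⊗ 1)) gives -1.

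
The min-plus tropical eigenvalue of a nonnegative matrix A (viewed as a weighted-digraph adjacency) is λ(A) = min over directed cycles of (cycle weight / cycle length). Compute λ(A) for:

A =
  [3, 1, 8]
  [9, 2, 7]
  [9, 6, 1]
λ(A) = 1

Enumerate directed cycles and compute their means (weight / length). Sample:
  cycle 0 → 0: weight = 3, length = 1, mean = 3/1 ≈ 3.000
  cycle 1 → 1: weight = 2, length = 1, mean = 2/1 ≈ 2.000
  cycle 2 → 2: weight = 1, length = 1, mean = 1/1 ≈ 1.000
  cycle 0 → 1 → 0: weight = 10, length = 2, mean = 10/2 ≈ 5.000
  cycle 0 → 2 → 0: weight = 17, length = 2, mean = 17/2 ≈ 8.500
  cycle 1 → 0 → 1: weight = 10, length = 2, mean = 10/2 ≈ 5.000
Minimum mean = 1.000, attained e.g. along the cycle 2 → 2 with weight 1 and length 1. So λ(A) = 1/1 = 1.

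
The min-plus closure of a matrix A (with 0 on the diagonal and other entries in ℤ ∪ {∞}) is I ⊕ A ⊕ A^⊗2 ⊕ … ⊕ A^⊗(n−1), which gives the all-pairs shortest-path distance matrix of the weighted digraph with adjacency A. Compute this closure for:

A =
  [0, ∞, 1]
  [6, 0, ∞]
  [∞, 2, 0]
Closure =
  [0, 3, 1]
  [6, 0, 7]
  [8, 2, 0]

This is the Floyd-Warshall all-pairs shortest-path computation. For each intermediate vertex k = 0, 1, …, 2, update dist[i][j] ← min(dist[i][j], dist[i][k] + dist[k][j]). The final matrix gives, for each (i, j), the minimum total weight of any directed path from i to j (possibly empty when i = j).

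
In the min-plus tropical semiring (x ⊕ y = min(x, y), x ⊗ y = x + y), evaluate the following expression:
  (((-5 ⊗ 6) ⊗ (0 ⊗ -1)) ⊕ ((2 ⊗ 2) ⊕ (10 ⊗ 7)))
(((-5 ⊗ 6) ⊗ (0 ⊗ -1)) ⊕ ((2 ⊗ 2) ⊕ (10 ⊗ 7))) = 0

Expand innermost to outermost. Recall ⊕ takes the minimum of its arguments and ⊗ takes their sum. Working out the expression (((-5 ⊗ 6) ⊗ (0 ⊗ -1)) ⊕ ((2 ⊗ 2) ⊕ (10 ⊗ 7))) gives 0.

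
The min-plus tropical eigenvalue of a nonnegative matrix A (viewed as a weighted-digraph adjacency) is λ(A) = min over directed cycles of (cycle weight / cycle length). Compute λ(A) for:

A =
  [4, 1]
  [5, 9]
λ(A) = 3

Enumerate directed cycles and compute their means (weight / length). Sample:
  cycle 0 → 0: weight = 4, length = 1, mean = 4/1 ≈ 4.000
  cycle 1 → 1: weight = 9, length = 1, mean = 9/1 ≈ 9.000
  cycle 0 → 1 → 0: weight = 6, length = 2, mean = 6/2 ≈ 3.000
  cycle 1 → 0 → 1: weight = 6, length = 2, mean = 6/2 ≈ 3.000
Minimum mean = 3.000, attained e.g. along the cycle 0 → 1 → 0 with weight 6 and length 2. So λ(A) = 6/2 = 3.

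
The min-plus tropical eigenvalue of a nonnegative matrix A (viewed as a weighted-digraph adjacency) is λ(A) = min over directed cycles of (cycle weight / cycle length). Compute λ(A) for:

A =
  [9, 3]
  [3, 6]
λ(A) = 3

Enumerate directed cycles and compute their means (weight / length). Sample:
  cycle 0 → 0: weight = 9, length = 1, mean = 9/1 ≈ 9.000
  cycle 1 → 1: weight = 6, length = 1, mean = 6/1 ≈ 6.000
  cycle 0 → 1 → 0: weight = 6, length = 2, mean = 6/2 ≈ 3.000
  cycle 1 → 0 → 1: weight = 6, length = 2, mean = 6/2 ≈ 3.000
Minimum mean = 3.000, attained e.g. along the cycle 0 → 1 → 0 with weight 6 and length 2. So λ(A) = 6/2 = 3.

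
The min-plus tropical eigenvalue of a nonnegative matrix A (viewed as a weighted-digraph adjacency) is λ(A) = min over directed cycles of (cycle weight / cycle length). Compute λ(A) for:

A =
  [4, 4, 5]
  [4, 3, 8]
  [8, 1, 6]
λ(A) = 3

Enumerate directed cycles and compute their means (weight / length). Sample:
  cycle 0 → 0: weight = 4, length = 1, mean = 4/1 ≈ 4.000
  cycle 1 → 1: weight = 3, length = 1, mean = 3/1 ≈ 3.000
  cycle 2 → 2: weight = 6, length = 1, mean = 6/1 ≈ 6.000
  cycle 0 → 1 → 0: weight = 8, length = 2, mean = 8/2 ≈ 4.000
  cycle 0 → 2 → 0: weight = 13, length = 2, mean = 13/2 ≈ 6.500
  cycle 1 → 0 → 1: weight = 8, length = 2, mean = 8/2 ≈ 4.000
Minimum mean = 3.000, attained e.g. along the cycle 1 → 1 with weight 3 and length 1. So λ(A) = 3/1 = 3.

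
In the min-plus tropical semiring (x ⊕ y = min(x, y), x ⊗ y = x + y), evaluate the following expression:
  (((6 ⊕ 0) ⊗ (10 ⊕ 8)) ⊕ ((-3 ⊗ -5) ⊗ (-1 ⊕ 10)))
(((6 ⊕ 0) ⊗ (10 ⊕ 8)) ⊕ ((-3 ⊗ -5) ⊗ (-1 ⊕ 10))) = -9

Expand innermost to outermost. Recall ⊕ takes the minimum of its arguments and ⊗ takes their sum. Working out the expression (((6 ⊕ 0) ⊗ (10 ⊕ 8)) ⊕ ((-3 ⊗ -5) ⊗ (-1 ⊕ 10))) gives -9.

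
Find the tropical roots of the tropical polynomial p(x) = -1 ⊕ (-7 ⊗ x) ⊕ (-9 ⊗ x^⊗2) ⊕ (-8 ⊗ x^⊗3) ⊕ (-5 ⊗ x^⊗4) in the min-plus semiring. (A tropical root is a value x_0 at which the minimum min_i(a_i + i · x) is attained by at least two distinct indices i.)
Roots: {-3, -1, 2, 6}

Each tropical root is a break point of the lower envelope of the lines y = a_i + i · x (there are 5 lines, with slopes 0, 1, ..., 4). Only the lines that attain the minimum somewhere contribute to roots; other lines are dominated. Here the surviving (envelope) indices are i = 4, i = 3, i = 2, i = 1, i = 0.
Intersections between consecutive envelope lines give the roots: for adjacent envelope indices i < j the intersection is x = (a_i − a_j) / (j − i). Reading off the sorted break points: {-3, -1, 2, 6}.
Verification: at each break x_0, at least two indices attain the minimum of min_i(a_i + i · x_0).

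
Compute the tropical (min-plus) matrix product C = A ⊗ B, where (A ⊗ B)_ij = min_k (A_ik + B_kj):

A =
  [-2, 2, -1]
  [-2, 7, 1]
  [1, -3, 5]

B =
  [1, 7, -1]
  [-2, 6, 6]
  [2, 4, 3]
A ⊗ B =
  [-1, 3, -3]
  [-1, 5, -3]
  [-5, 3, 0]

Apply the min-plus product entry-by-entry:
  C[0][0] = min over k of (A[0][0] + B[0][0] = -2 + 1 = -1, A[0][1] + B[1][0] = 2 + -2 = 0, A[0][2] + B[2][0] = -1 + 2 = 1) = -1 (attained at k = 0)
  C[0][1] = min over k of (A[0][0] + B[0][1] = -2 + 7 = 5, A[0][1] + B[1][1] = 2 + 6 = 8, A[0][2] + B[2][1] = -1 + 4 = 3) = 3 (attained at k = 2)
  C[0][2] = min over k of (A[0][0] + B[0][2] = -2 + -1 = -3, A[0][1] + B[1][2] = 2 + 6 = 8, A[0][2] + B[2][2] = -1 + 3 = 2) = -3 (attained at k = 0)
  C[1][0] = min over k of (A[1][0] + B[0][0] = -2 + 1 = -1, A[1][1] + B[1][0] = 7 + -2 = 5, A[1][2] + B[2][0] = 1 + 2 = 3) = -1 (attained at k = 0)
  C[1][1] = min over k of (A[1][0] + B[0][1] = -2 + 7 = 5, A[1][1] + B[1][1] = 7 + 6 = 13, A[1][2] + B[2][1] = 1 + 4 = 5) = 5 (attained at k = 0)
  C[1][2] = min over k of (A[1][0] + B[0][2] = -2 + -1 = -3, A[1][1] + B[1][2] = 7 + 6 = 13, A[1][2] + B[2][2] = 1 + 3 = 4) = -3 (attained at k = 0)
  C[2][0] = min over k of (A[2][0] + B[0][0] = 1 + 1 = 2, A[2][1] + B[1][0] = -3 + -2 = -5, A[2][2] + B[2][0] = 5 + 2 = 7) = -5 (attained at k = 1)
  C[2][1] = min over k of (A[2][0] + B[0][1] = 1 + 7 = 8, A[2][1] + B[1][1] = -3 + 6 = 3, A[2][2] + B[2][1] = 5 + 4 = 9) = 3 (attained at k = 1)
  C[2][2] = min over k of (A[2][0] + B[0][2] = 1 + -1 = 0, A[2][1] + B[1][2] = -3 + 6 = 3, A[2][2] + B[2][2] = 5 + 3 = 8) = 0 (attained at k = 0)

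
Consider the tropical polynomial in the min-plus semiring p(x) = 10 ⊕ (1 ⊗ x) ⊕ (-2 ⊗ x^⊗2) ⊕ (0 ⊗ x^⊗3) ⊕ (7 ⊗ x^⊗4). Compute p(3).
p(3) = 4

A tropical monomial a ⊗ x^⊗i evaluates to a + i · x. Evaluating each term at x = 3:
  Term 0 contributes 10 + 0 · 3 = 10
  Term 1 contributes 1 + 1 · 3 = 4
  Term 2 contributes -2 + 2 · 3 = 4
  Term 3 contributes 0 + 3 · 3 = 9
  Term 4 contributes 7 + 4 · 3 = 19
p(3) = ⊕ of these = min[10, 4, 4, 9, 19] = 4.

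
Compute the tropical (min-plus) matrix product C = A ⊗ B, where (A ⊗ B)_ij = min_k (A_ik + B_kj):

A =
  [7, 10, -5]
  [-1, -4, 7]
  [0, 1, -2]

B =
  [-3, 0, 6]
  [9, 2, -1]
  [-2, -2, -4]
A ⊗ B =
  [-7, -7, -9]
  [-4, -2, -5]
  [-4, -4, -6]

Apply the min-plus product entry-by-entry:
  C[0][0] = min over k of (A[0][0] + B[0][0] = 7 + -3 = 4, A[0][1] + B[1][0] = 10 + 9 = 19, A[0][2] + B[2][0] = -5 + -2 = -7) = -7 (attained at k = 2)
  C[0][1] = min over k of (A[0][0] + B[0][1] = 7 + 0 = 7, A[0][1] + B[1][1] = 10 + 2 = 12, A[0][2] + B[2][1] = -5 + -2 = -7) = -7 (attained at k = 2)
  C[0][2] = min over k of (A[0][0] + B[0][2] = 7 + 6 = 13, A[0][1] + B[1][2] = 10 + -1 = 9, A[0][2] + B[2][2] = -5 + -4 = -9) = -9 (attained at k = 2)
  C[1][0] = min over k of (A[1][0] + B[0][0] = -1 + -3 = -4, A[1][1] + B[1][0] = -4 + 9 = 5, A[1][2] + B[2][0] = 7 + -2 = 5) = -4 (attained at k = 0)
  C[1][1] = min over k of (A[1][0] + B[0][1] = -1 + 0 = -1, A[1][1] + B[1][1] = -4 + 2 = -2, A[1][2] + B[2][1] = 7 + -2 = 5) = -2 (attained at k = 1)
  C[1][2] = min over k of (A[1][0] + B[0][2] = -1 + 6 = 5, A[1][1] + B[1][2] = -4 + -1 = -5, A[1][2] + B[2][2] = 7 + -4 = 3) = -5 (attained at k = 1)
  C[2][0] = min over k of (A[2][0] + B[0][0] = 0 + -3 = -3, A[2][1] + B[1][0] = 1 + 9 = 10, A[2][2] + B[2][0] = -2 + -2 = -4) = -4 (attained at k = 2)
  C[2][1] = min over k of (A[2][0] + B[0][1] = 0 + 0 = 0, A[2][1] + B[1][1] = 1 + 2 = 3, A[2][2] + B[2][1] = -2 + -2 = -4) = -4 (attained at k = 2)
  C[2][2] = min over k of (A[2][0] + B[0][2] = 0 + 6 = 6, A[2][1] + B[1][2] = 1 + -1 = 0, A[2][2] + B[2][2] = -2 + -4 = -6) = -6 (attained at k = 2)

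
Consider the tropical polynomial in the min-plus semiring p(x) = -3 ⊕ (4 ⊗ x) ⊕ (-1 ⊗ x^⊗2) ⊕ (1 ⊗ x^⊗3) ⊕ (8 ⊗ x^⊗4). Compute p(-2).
p(-2) = -5

A tropical monomial a ⊗ x^⊗i evaluates to a + i · x. Evaluating each term at x = -2:
  Term 0 contributes -3 + 0 · -2 = -3
  Term 1 contributes 4 + 1 · -2 = 2
  Term 2 contributes -1 + 2 · -2 = -5
  Term 3 contributes 1 + 3 · -2 = -5
  Term 4 contributes 8 + 4 · -2 = 0
p(-2) = ⊕ of these = min[-3, 2, -5, -5, 0] = -5.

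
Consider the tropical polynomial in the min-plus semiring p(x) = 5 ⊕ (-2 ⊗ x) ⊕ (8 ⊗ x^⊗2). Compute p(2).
p(2) = 0

A tropical monomial a ⊗ x^⊗i evaluates to a + i · x. Evaluating each term at x = 2:
  Term 0 contributes 5 + 0 · 2 = 5
  Term 1 contributes -2 + 1 · 2 = 0
  Term 2 contributes 8 + 2 · 2 = 12
p(2) = ⊕ of these = min[5, 0, 12] = 0.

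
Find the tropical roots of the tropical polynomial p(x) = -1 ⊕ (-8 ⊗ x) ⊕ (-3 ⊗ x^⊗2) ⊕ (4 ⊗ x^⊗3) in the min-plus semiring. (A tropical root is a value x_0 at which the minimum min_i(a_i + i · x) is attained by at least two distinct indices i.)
Roots: {-7, -5, 7}

Each tropical root is a break point of the lower envelope of the lines y = a_i + i · x (there are 4 lines, with slopes 0, 1, ..., 3). Only the lines that attain the minimum somewhere contribute to roots; other lines are dominated. Here the surviving (envelope) indices are i = 3, i = 2, i = 1, i = 0.
Intersections between consecutive envelope lines give the roots: for adjacent envelope indices i < j the intersection is x = (a_i − a_j) / (j − i). Reading off the sorted break points: {-7, -5, 7}.
Verification: at each break x_0, at least two indices attain the minimum of min_i(a_i + i · x_0).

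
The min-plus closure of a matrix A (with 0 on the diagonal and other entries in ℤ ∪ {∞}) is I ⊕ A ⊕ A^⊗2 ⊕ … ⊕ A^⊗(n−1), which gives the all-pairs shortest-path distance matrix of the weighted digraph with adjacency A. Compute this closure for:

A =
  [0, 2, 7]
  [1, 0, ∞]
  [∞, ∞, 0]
Closure =
  [0, 2, 7]
  [1, 0, 8]
  [∞, ∞, 0]

This is the Floyd-Warshall all-pairs shortest-path computation. For each intermediate vertex k = 0, 1, …, 2, update dist[i][j] ← min(dist[i][j], dist[i][k] + dist[k][j]). The final matrix gives, for each (i, j), the minimum total weight of any directed path from i to j (possibly empty when i = j).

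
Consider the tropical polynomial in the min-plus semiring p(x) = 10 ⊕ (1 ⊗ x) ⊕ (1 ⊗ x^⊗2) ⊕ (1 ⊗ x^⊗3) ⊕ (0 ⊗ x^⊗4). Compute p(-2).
p(-2) = -8

A tropical monomial a ⊗ x^⊗i evaluates to a + i · x. Evaluating each term at x = -2:
  Term 0 contributes 10 + 0 · -2 = 10
  Term 1 contributes 1 + 1 · -2 = -1
  Term 2 contributes 1 + 2 · -2 = -3
  Term 3 contributes 1 + 3 · -2 = -5
  Term 4 contributes 0 + 4 · -2 = -8
p(-2) = ⊕ of these = min[10, -1, -3, -5, -8] = -8.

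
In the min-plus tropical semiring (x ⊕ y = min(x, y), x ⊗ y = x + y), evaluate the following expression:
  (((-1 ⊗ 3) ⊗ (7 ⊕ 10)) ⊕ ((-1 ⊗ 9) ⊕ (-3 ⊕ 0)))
(((-1 ⊗ 3) ⊗ (7 ⊕ 10)) ⊕ ((-1 ⊗ 9) ⊕ (-3 ⊕ 0))) = -3

Expand innermost to outermost. Recall ⊕ takes the minimum of its arguments and ⊗ takes their sum. Working out the expression (((-1 ⊗ 3) ⊗ (7 ⊕ 10)) ⊕ ((-1 ⊗ 9) ⊕ (-3 ⊕ 0))) gives -3.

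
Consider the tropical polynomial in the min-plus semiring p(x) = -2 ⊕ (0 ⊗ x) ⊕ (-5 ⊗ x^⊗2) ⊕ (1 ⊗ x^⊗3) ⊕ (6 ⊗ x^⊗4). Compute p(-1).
p(-1) = -7

A tropical monomial a ⊗ x^⊗i evaluates to a + i · x. Evaluating each term at x = -1:
  Term 0 contributes -2 + 0 · -1 = -2
  Term 1 contributes 0 + 1 · -1 = -1
  Term 2 contributes -5 + 2 · -1 = -7
  Term 3 contributes 1 + 3 · -1 = -2
  Term 4 contributes 6 + 4 · -1 = 2
p(-1) = ⊕ of these = min[-2, -1, -7, -2, 2] = -7.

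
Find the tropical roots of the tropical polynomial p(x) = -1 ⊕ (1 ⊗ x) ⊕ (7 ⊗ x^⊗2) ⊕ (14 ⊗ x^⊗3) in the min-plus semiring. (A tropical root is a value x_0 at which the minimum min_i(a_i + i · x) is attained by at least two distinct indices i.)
Roots: {-7, -6, -2}

Each tropical root is a break point of the lower envelope of the lines y = a_i + i · x (there are 4 lines, with slopes 0, 1, ..., 3). Only the lines that attain the minimum somewhere contribute to roots; other lines are dominated. Here the surviving (envelope) indices are i = 3, i = 2, i = 1, i = 0.
Intersections between consecutive envelope lines give the roots: for adjacent envelope indices i < j the intersection is x = (a_i − a_j) / (j − i). Reading off the sorted break points: {-7, -6, -2}.
Verification: at each break x_0, at least two indices attain the minimum of min_i(a_i + i · x_0).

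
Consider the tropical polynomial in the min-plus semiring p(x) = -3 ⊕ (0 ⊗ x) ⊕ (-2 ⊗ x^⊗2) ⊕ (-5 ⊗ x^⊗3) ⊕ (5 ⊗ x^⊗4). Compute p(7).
p(7) = -3

A tropical monomial a ⊗ x^⊗i evaluates to a + i · x. Evaluating each term at x = 7:
  Term 0 contributes -3 + 0 · 7 = -3
  Term 1 contributes 0 + 1 · 7 = 7
  Term 2 contributes -2 + 2 · 7 = 12
  Term 3 contributes -5 + 3 · 7 = 16
  Term 4 contributes 5 + 4 · 7 = 33
p(7) = ⊕ of these = min[-3, 7, 12, 16, 33] = -3.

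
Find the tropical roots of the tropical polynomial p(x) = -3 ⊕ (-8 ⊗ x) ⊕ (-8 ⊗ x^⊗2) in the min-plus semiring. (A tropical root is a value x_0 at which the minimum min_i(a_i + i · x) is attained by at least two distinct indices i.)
Roots: {0, 5}

Each tropical root is a break point of the lower envelope of the lines y = a_i + i · x (there are 3 lines, with slopes 0, 1, ..., 2). Only the lines that attain the minimum somewhere contribute to roots; other lines are dominated. Here the surviving (envelope) indices are i = 2, i = 1, i = 0.
Intersections between consecutive envelope lines give the roots: for adjacent envelope indices i < j the intersection is x = (a_i − a_j) / (j − i). Reading off the sorted break points: {0, 5}.
Verification: at each break x_0, at least two indices attain the minimum of min_i(a_i + i · x_0).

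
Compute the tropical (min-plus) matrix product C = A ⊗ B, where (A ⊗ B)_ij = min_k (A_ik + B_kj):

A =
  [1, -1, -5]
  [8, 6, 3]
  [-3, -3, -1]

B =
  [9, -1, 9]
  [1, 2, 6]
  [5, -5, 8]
A ⊗ B =
  [0, -10, 3]
  [7, -2, 11]
  [-2, -6, 3]

Apply the min-plus product entry-by-entry:
  C[0][0] = min over k of (A[0][0] + B[0][0] = 1 + 9 = 10, A[0][1] + B[1][0] = -1 + 1 = 0, A[0][2] + B[2][0] = -5 + 5 = 0) = 0 (attained at k = 1)
  C[0][1] = min over k of (A[0][0] + B[0][1] = 1 + -1 = 0, A[0][1] + B[1][1] = -1 + 2 = 1, A[0][2] + B[2][1] = -5 + -5 = -10) = -10 (attained at k = 2)
  C[0][2] = min over k of (A[0][0] + B[0][2] = 1 + 9 = 10, A[0][1] + B[1][2] = -1 + 6 = 5, A[0][2] + B[2][2] = -5 + 8 = 3) = 3 (attained at k = 2)
  C[1][0] = min over k of (A[1][0] + B[0][0] = 8 + 9 = 17, A[1][1] + B[1][0] = 6 + 1 = 7, A[1][2] + B[2][0] = 3 + 5 = 8) = 7 (attained at k = 1)
  C[1][1] = min over k of (A[1][0] + B[0][1] = 8 + -1 = 7, A[1][1] + B[1][1] = 6 + 2 = 8, A[1][2] + B[2][1] = 3 + -5 = -2) = -2 (attained at k = 2)
  C[1][2] = min over k of (A[1][0] + B[0][2] = 8 + 9 = 17, A[1][1] + B[1][2] = 6 + 6 = 12, A[1][2] + B[2][2] = 3 + 8 = 11) = 11 (attained at k = 2)
  C[2][0] = min over k of (A[2][0] + B[0][0] = -3 + 9 = 6, A[2][1] + B[1][0] = -3 + 1 = -2, A[2][2] + B[2][0] = -1 + 5 = 4) = -2 (attained at k = 1)
  C[2][1] = min over k of (A[2][0] + B[0][1] = -3 + -1 = -4, A[2][1] + B[1][1] = -3 + 2 = -1, A[2][2] + B[2][1] = -1 + -5 = -6) = -6 (attained at k = 2)
  C[2][2] = min over k of (A[2][0] + B[0][2] = -3 + 9 = 6, A[2][1] + B[1][2] = -3 + 6 = 3, A[2][2] + B[2][2] = -1 + 8 = 7) = 3 (attained at k = 1)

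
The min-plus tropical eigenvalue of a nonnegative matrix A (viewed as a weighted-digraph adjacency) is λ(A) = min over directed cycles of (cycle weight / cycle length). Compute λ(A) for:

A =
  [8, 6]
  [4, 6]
λ(A) = 5

Enumerate directed cycles and compute their means (weight / length). Sample:
  cycle 0 → 0: weight = 8, length = 1, mean = 8/1 ≈ 8.000
  cycle 1 → 1: weight = 6, length = 1, mean = 6/1 ≈ 6.000
  cycle 0 → 1 → 0: weight = 10, length = 2, mean = 10/2 ≈ 5.000
  cycle 1 → 0 → 1: weight = 10, length = 2, mean = 10/2 ≈ 5.000
Minimum mean = 5.000, attained e.g. along the cycle 0 → 1 → 0 with weight 10 and length 2. So λ(A) = 10/2 = 5.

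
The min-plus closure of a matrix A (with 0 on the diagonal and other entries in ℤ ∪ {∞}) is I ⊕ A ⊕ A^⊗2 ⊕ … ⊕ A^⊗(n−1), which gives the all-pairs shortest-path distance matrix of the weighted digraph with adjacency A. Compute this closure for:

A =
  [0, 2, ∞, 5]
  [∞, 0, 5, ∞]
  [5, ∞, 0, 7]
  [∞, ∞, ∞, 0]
Closure =
  [0, 2, 7, 5]
  [10, 0, 5, 12]
  [5, 7, 0, 7]
  [∞, ∞, ∞, 0]

This is the Floyd-Warshall all-pairs shortest-path computation. For each intermediate vertex k = 0, 1, …, 3, update dist[i][j] ← min(dist[i][j], dist[i][k] + dist[k][j]). The final matrix gives, for each (i, j), the minimum total weight of any directed path from i to j (possibly empty when i = j).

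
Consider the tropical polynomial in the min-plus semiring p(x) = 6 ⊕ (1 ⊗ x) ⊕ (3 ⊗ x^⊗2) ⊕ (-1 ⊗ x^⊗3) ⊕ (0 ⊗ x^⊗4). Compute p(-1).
p(-1) = -4

A tropical monomial a ⊗ x^⊗i evaluates to a + i · x. Evaluating each term at x = -1:
  Term 0 contributes 6 + 0 · -1 = 6
  Term 1 contributes 1 + 1 · -1 = 0
  Term 2 contributes 3 + 2 · -1 = 1
  Term 3 contributes -1 + 3 · -1 = -4
  Term 4 contributes 0 + 4 · -1 = -4
p(-1) = ⊕ of these = min[6, 0, 1, -4, -4] = -4.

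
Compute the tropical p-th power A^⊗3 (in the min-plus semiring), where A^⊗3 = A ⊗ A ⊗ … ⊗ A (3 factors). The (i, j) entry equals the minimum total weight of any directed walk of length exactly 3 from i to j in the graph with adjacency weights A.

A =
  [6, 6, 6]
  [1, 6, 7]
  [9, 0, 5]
A^⊗3 =
  [7, 11, 13]
  [8, 7, 12]
  [6, 7, 7]

Each entry (A^⊗3)_ij equals the minimum over all length-3 walks i = v_0 → v_1 → … → v_3 = j of Σ_t A[v_t][v_{t+1}]. For example, for (i, j) = (0, 2) we minimise over 9 possible intermediate vertex sequences; the minimum is 13, attained along the walk 0 → 1 → 0 → 2.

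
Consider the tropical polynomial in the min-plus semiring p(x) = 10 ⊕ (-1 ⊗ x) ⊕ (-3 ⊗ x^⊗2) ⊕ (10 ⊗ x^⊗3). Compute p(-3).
p(-3) = -9

A tropical monomial a ⊗ x^⊗i evaluates to a + i · x. Evaluating each term at x = -3:
  Term 0 contributes 10 + 0 · -3 = 10
  Term 1 contributes -1 + 1 · -3 = -4
  Term 2 contributes -3 + 2 · -3 = -9
  Term 3 contributes 10 + 3 · -3 = 1
p(-3) = ⊕ of these = min[10, -4, -9, 1] = -9.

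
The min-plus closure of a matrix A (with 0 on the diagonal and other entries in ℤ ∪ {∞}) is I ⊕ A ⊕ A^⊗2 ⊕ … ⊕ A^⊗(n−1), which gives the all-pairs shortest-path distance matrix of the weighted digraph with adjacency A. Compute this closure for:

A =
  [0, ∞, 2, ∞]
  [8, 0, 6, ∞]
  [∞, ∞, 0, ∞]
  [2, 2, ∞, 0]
Closure =
  [0, ∞, 2, ∞]
  [8, 0, 6, ∞]
  [∞, ∞, 0, ∞]
  [2, 2, 4, 0]

This is the Floyd-Warshall all-pairs shortest-path computation. For each intermediate vertex k = 0, 1, …, 3, update dist[i][j] ← min(dist[i][j], dist[i][k] + dist[k][j]). The final matrix gives, for each (i, j), the minimum total weight of any directed path from i to j (possibly empty when i = j).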